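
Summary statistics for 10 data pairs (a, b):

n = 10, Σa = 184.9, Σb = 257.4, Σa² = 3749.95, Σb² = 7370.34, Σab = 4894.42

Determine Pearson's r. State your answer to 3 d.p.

0.272

r = (nΣab − ΣaΣb) / √[(nΣa² − (Σa)²)(nΣb² − (Σb)²)]
Numerator: 10×4894.42 − 184.9×257.4 = 1350.94
Denominator: √[(37499.5 − 34188.01)(73703.4 − 66254.76)] = √[3311.49 × 7448.64] = 4966.4974
r = 1350.94 / 4966.4974 ≈ 0.272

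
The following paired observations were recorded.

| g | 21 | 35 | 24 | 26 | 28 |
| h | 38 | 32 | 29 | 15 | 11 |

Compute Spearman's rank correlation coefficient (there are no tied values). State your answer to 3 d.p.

Rank g: 1, 5, 2, 3, 4
Rank h: 5, 4, 3, 2, 1
d = rank(g) − rank(h): -4, 1, -1, 1, 3; Σd² = 28
ρ = 1 − 6Σd² / [n(n²−1)] = 1 − 6×28 / (5×24) = 1 − 168/120 ≈ -0.400

-0.400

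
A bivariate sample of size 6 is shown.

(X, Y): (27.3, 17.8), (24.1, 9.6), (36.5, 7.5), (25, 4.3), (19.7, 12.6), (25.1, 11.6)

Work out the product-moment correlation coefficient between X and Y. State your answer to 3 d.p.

-0.220

n = 6, ΣX = 157.7, ΣY = 63.4, ΣX² = 4301.45, ΣY² = 777.06, ΣXY = 1637.93
nΣXY − ΣXΣY = 9827.58 − 9998.18 = -170.6
nΣX² − (ΣX)² = 25808.7 − 24869.29 = 939.41; nΣY² − (ΣY)² = 4662.36 − 4019.56 = 642.8
r = -170.6 / √(939.41 × 642.8) = -170.6 / 777.0796 ≈ -0.220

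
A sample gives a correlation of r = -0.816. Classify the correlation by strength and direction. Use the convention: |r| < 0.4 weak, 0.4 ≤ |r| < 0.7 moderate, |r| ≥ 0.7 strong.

strong negative

r = -0.816 < 0 so the relationship is negative.
|r| = 0.816, which falls in the strong range.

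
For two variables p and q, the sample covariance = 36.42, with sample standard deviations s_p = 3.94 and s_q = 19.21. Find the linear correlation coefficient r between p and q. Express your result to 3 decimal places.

0.481

r = Cov(p,q) / (s_p · s_q) = 36.42 / (3.94 × 19.21)
  = 36.42 / 75.6874 ≈ 0.481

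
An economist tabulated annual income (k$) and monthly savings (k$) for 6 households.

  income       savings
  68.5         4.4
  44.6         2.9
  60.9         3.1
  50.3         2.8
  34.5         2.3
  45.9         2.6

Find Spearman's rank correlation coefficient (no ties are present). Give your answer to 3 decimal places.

Rank income: 6, 2, 5, 4, 1, 3
Rank savings: 6, 4, 5, 3, 1, 2
d = rank(income) − rank(savings): 0, -2, 0, 1, 0, 1; Σd² = 6
ρ = 1 − 6Σd² / [n(n²−1)] = 1 − 6×6 / (6×35) = 1 − 36/210 ≈ 0.829

0.829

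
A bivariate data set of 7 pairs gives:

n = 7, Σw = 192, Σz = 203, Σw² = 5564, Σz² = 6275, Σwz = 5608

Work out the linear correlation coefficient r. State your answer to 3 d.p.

0.118

r = (nΣwz − ΣwΣz) / √[(nΣw² − (Σw)²)(nΣz² − (Σz)²)]
Numerator: 7×5608 − 192×203 = 280
Denominator: √[(38948 − 36864)(43925 − 41209)] = √[2084 × 2716] = 2379.1057
r = 280 / 2379.1057 ≈ 0.118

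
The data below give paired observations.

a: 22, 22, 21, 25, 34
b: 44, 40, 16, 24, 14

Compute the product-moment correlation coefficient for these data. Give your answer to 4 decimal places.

n = 5, Σa = 124, Σb = 138, Σa² = 3190, Σb² = 4564, Σab = 3260
nΣab − ΣaΣb = 16300 − 17112 = -812
nΣa² − (Σa)² = 15950 − 15376 = 574; nΣb² − (Σb)² = 22820 − 19044 = 3776
r = -812 / √(574 × 3776) = -812 / 1472.2174 ≈ -0.5515

-0.5515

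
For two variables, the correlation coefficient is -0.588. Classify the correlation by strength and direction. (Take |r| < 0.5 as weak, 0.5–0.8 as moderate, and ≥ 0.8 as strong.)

r = -0.588 < 0 so the relationship is negative.
|r| = 0.588, which falls in the moderate range.

moderate negative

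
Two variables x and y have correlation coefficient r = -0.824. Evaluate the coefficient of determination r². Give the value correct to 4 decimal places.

r² = (-0.824)² = 0.6790

0.6790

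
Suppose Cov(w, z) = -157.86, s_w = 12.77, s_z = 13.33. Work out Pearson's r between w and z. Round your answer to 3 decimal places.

r = Cov(w,z) / (s_w · s_z) = -157.86 / (12.77 × 13.33)
  = -157.86 / 170.2241 ≈ -0.927

-0.927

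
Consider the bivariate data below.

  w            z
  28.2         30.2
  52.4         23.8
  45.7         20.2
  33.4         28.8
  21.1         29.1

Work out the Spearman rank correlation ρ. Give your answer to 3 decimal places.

-0.800

Rank w: 2, 5, 4, 3, 1
Rank z: 5, 2, 1, 3, 4
d = rank(w) − rank(z): -3, 3, 3, 0, -3; Σd² = 36
ρ = 1 − 6Σd² / [n(n²−1)] = 1 − 6×36 / (5×24) = 1 − 216/120 ≈ -0.800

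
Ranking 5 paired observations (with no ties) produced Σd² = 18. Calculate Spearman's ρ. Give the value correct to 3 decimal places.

0.100

ρ = 1 − 6Σd² / [n(n²−1)] = 1 − 6×18 / (5×24)
  = 1 − 108/120 = 1 − 0.9000 ≈ 0.100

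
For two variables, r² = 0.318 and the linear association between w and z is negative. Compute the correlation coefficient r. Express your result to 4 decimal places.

|r| = √0.318 = 0.5639
The association is negative, so r = −0.5639.

-0.5639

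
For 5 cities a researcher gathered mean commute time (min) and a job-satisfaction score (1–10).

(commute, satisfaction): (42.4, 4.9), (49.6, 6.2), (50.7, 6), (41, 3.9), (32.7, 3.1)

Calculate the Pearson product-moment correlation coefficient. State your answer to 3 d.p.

n = 5, Σx = 216.4, Σy = 24.1, Σx² = 9578.7, Σy² = 123.27, Σxy = 1080.75
nΣxy − ΣxΣy = 5403.75 − 5215.24 = 188.51
nΣx² − (Σx)² = 47893.5 − 46828.96 = 1064.54; nΣy² − (Σy)² = 616.35 − 580.81 = 35.54
r = 188.51 / √(1064.54 × 35.54) = 188.51 / 194.5090 ≈ 0.969

0.969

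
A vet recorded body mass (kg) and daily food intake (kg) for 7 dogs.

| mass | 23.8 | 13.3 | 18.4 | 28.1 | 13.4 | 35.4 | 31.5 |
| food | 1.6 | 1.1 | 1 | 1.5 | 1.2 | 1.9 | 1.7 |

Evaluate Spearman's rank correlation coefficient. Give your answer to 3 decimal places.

0.857

Rank mass: 4, 1, 3, 5, 2, 7, 6
Rank food: 5, 2, 1, 4, 3, 7, 6
d = rank(mass) − rank(food): -1, -1, 2, 1, -1, 0, 0; Σd² = 8
ρ = 1 − 6Σd² / [n(n²−1)] = 1 − 6×8 / (7×48) = 1 − 48/336 ≈ 0.857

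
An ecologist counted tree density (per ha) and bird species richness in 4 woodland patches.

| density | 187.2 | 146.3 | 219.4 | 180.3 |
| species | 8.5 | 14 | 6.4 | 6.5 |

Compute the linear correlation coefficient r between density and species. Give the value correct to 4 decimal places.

-0.8519

n = 4, Σx = 733.2, Σy = 35.4, Σx² = 137091.98, Σy² = 351.46, Σxy = 6215.51
nΣxy − ΣxΣy = 24862.04 − 25955.28 = -1093.24
nΣx² − (Σx)² = 548367.92 − 537582.24 = 10785.68; nΣy² − (Σy)² = 1405.84 − 1253.16 = 152.68
r = -1093.24 / √(10785.68 × 152.68) = -1093.24 / 1283.2605 ≈ -0.8519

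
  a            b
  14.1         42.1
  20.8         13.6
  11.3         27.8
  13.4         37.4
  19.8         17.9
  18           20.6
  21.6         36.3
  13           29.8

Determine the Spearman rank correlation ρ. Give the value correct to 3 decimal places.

Rank a: 4, 7, 1, 3, 6, 5, 8, 2
Rank b: 8, 1, 4, 7, 2, 3, 6, 5
d = rank(a) − rank(b): -4, 6, -3, -4, 4, 2, 2, -3; Σd² = 110
ρ = 1 − 6Σd² / [n(n²−1)] = 1 − 6×110 / (8×63) = 1 − 660/504 ≈ -0.310

-0.310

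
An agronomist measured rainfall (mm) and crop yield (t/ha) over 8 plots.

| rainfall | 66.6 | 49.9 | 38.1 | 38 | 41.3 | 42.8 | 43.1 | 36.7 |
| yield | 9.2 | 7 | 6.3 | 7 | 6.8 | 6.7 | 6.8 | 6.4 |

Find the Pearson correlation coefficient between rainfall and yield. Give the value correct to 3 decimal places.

n = 8, Σx = 356.5, Σy = 56.2, Σx² = 16563.21, Σy² = 400.66, Σxy = 2563.61
nΣxy − ΣxΣy = 20508.88 − 20035.3 = 473.58
nΣx² − (Σx)² = 132505.68 − 127092.25 = 5413.43; nΣy² − (Σy)² = 3205.28 − 3158.44 = 46.84
r = 473.58 / √(5413.43 × 46.84) = 473.58 / 503.5524 ≈ 0.940

0.940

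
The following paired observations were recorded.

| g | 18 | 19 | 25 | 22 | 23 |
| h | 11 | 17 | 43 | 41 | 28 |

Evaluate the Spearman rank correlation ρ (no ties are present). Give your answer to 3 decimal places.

Rank g: 1, 2, 5, 3, 4
Rank h: 1, 2, 5, 4, 3
d = rank(g) − rank(h): 0, 0, 0, -1, 1; Σd² = 2
ρ = 1 − 6Σd² / [n(n²−1)] = 1 − 6×2 / (5×24) = 1 − 12/120 ≈ 0.900

0.900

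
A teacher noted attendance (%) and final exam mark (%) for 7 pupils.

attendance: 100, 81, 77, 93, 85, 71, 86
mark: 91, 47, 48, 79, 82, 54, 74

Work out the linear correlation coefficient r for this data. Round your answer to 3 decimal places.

0.844

n = 7, Σx = 593, Σy = 475, Σx² = 50801, Σy² = 34151, Σxy = 41118
nΣxy − ΣxΣy = 287826 − 281675 = 6151
nΣx² − (Σx)² = 355607 − 351649 = 3958; nΣy² − (Σy)² = 239057 − 225625 = 13432
r = 6151 / √(3958 × 13432) = 6151 / 7291.3549 ≈ 0.844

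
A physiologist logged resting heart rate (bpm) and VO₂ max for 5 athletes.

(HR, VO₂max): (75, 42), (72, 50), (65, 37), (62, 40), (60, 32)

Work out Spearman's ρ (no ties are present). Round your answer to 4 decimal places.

0.8000

Rank HR: 5, 4, 3, 2, 1
Rank VO₂max: 4, 5, 2, 3, 1
d = rank(HR) − rank(VO₂max): 1, -1, 1, -1, 0; Σd² = 4
ρ = 1 − 6Σd² / [n(n²−1)] = 1 − 6×4 / (5×24) = 1 − 24/120 ≈ 0.8000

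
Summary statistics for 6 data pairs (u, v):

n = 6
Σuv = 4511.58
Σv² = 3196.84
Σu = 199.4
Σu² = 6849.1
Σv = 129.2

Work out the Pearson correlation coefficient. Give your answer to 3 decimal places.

r = (nΣuv − ΣuΣv) / √[(nΣu² − (Σu)²)(nΣv² − (Σv)²)]
Numerator: 6×4511.58 − 199.4×129.2 = 1307
Denominator: √[(41094.6 − 39760.36)(19181.04 − 16692.64)] = √[1334.24 × 2488.4] = 1822.1204
r = 1307 / 1822.1204 ≈ 0.717

0.717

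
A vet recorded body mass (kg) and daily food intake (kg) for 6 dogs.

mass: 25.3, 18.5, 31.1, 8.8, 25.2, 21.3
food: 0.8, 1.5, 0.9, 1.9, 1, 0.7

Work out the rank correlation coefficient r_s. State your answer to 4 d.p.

Rank mass: 5, 2, 6, 1, 4, 3
Rank food: 2, 5, 3, 6, 4, 1
d = rank(mass) − rank(food): 3, -3, 3, -5, 0, 2; Σd² = 56
ρ = 1 − 6Σd² / [n(n²−1)] = 1 − 6×56 / (6×35) = 1 − 336/210 ≈ -0.6000

-0.6000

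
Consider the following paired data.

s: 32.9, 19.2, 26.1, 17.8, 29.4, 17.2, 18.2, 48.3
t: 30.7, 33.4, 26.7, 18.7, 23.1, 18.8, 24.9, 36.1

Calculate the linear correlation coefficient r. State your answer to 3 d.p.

n = 8, Σs = 209.1, Σt = 212.4, Σs² = 6273.43, Σt² = 5930.9, Σst = 5880.35
nΣst − ΣsΣt = 47042.8 − 44412.84 = 2629.96
nΣs² − (Σs)² = 50187.44 − 43722.81 = 6464.63; nΣt² − (Σt)² = 47447.2 − 45113.76 = 2333.44
r = 2629.96 / √(6464.63 × 2333.44) = 2629.96 / 3883.9189 ≈ 0.677

0.677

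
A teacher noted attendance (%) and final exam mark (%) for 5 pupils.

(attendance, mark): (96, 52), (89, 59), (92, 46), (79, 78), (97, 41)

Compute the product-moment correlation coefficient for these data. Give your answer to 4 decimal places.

n = 5, Σx = 453, Σy = 276, Σx² = 41251, Σy² = 16066, Σxy = 24614
nΣxy − ΣxΣy = 123070 − 125028 = -1958
nΣx² − (Σx)² = 206255 − 205209 = 1046; nΣy² − (Σy)² = 80330 − 76176 = 4154
r = -1958 / √(1046 × 4154) = -1958 / 2084.4865 ≈ -0.9393

-0.9393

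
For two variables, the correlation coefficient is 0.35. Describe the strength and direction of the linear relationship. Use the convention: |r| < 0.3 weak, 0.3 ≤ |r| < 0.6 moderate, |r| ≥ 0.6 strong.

moderate positive

r = 0.35 > 0 so the relationship is positive.
|r| = 0.35, which falls in the moderate range.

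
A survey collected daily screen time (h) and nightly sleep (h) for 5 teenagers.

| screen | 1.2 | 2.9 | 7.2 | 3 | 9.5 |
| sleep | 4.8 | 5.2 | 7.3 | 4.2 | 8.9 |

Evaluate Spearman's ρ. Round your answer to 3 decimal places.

Rank screen: 1, 2, 4, 3, 5
Rank sleep: 2, 3, 4, 1, 5
d = rank(screen) − rank(sleep): -1, -1, 0, 2, 0; Σd² = 6
ρ = 1 − 6Σd² / [n(n²−1)] = 1 − 6×6 / (5×24) = 1 − 36/120 ≈ 0.700

0.700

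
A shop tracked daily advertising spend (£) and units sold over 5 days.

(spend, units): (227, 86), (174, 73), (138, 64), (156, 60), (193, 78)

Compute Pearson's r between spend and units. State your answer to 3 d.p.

0.940

n = 5, Σx = 888, Σy = 361, Σx² = 162434, Σy² = 26505, Σxy = 65470
nΣxy − ΣxΣy = 327350 − 320568 = 6782
nΣx² − (Σx)² = 812170 − 788544 = 23626; nΣy² − (Σy)² = 132525 − 130321 = 2204
r = 6782 / √(23626 × 2204) = 6782 / 7216.0726 ≈ 0.940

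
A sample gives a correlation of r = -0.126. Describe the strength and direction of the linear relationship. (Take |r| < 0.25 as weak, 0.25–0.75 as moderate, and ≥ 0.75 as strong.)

r = -0.126 < 0 so the relationship is negative.
|r| = 0.126, which falls in the weak range.

weak negative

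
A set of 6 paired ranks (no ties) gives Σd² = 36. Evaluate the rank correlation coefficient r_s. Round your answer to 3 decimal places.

ρ = 1 − 6Σd² / [n(n²−1)] = 1 − 6×36 / (6×35)
  = 1 − 216/210 = 1 − 1.0286 ≈ -0.029

-0.029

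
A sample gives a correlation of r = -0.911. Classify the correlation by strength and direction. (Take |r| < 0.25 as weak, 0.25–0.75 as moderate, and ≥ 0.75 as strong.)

strong negative

r = -0.911 < 0 so the relationship is negative.
|r| = 0.911, which falls in the strong range.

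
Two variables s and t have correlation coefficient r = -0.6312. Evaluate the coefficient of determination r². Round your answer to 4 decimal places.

0.3984

r² = (-0.6312)² = 0.3984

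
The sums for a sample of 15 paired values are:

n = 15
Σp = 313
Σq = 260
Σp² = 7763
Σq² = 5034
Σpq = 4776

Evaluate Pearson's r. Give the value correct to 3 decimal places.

r = (nΣpq − ΣpΣq) / √[(nΣp² − (Σp)²)(nΣq² − (Σq)²)]
Numerator: 15×4776 − 313×260 = -9740
Denominator: √[(116445 − 97969)(75510 − 67600)] = √[18476 × 7910] = 12089.0512
r = -9740 / 12089.0512 ≈ -0.806

-0.806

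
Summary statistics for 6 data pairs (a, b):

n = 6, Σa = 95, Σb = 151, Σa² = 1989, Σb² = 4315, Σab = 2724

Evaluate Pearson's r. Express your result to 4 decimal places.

0.6669

r = (nΣab − ΣaΣb) / √[(nΣa² − (Σa)²)(nΣb² − (Σb)²)]
Numerator: 6×2724 − 95×151 = 1999
Denominator: √[(11934 − 9025)(25890 − 22801)] = √[2909 × 3089] = 2997.6492
r = 1999 / 2997.6492 ≈ 0.6669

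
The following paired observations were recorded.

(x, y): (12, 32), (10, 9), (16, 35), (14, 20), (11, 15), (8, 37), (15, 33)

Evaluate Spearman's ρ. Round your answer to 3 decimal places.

Rank x: 4, 2, 7, 5, 3, 1, 6
Rank y: 4, 1, 6, 3, 2, 7, 5
d = rank(x) − rank(y): 0, 1, 1, 2, 1, -6, 1; Σd² = 44
ρ = 1 − 6Σd² / [n(n²−1)] = 1 − 6×44 / (7×48) = 1 − 264/336 ≈ 0.214

0.214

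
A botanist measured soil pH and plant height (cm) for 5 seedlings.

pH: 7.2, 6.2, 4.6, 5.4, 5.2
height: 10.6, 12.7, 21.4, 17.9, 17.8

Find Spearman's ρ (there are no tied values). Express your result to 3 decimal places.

-0.900

Rank pH: 5, 4, 1, 3, 2
Rank height: 1, 2, 5, 4, 3
d = rank(pH) − rank(height): 4, 2, -4, -1, -1; Σd² = 38
ρ = 1 − 6Σd² / [n(n²−1)] = 1 − 6×38 / (5×24) = 1 − 228/120 ≈ -0.900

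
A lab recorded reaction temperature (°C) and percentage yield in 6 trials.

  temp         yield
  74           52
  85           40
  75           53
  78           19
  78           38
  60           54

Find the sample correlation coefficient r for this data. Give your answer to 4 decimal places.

-0.5197

n = 6, Σx = 450, Σy = 256, Σx² = 34094, Σy² = 11834, Σxy = 18909
nΣxy − ΣxΣy = 113454 − 115200 = -1746
nΣx² − (Σx)² = 204564 − 202500 = 2064; nΣy² − (Σy)² = 71004 − 65536 = 5468
r = -1746 / √(2064 × 5468) = -1746 / 3359.4571 ≈ -0.5197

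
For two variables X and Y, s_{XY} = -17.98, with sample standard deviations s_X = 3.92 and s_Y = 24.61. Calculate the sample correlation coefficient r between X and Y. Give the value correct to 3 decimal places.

-0.186

r = Cov(X,Y) / (s_X · s_Y) = -17.98 / (3.92 × 24.61)
  = -17.98 / 96.4712 ≈ -0.186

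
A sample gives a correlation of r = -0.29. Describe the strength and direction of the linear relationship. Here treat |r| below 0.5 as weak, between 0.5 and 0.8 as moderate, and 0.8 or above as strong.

r = -0.29 < 0 so the relationship is negative.
|r| = 0.29, which falls in the weak range.

weak negative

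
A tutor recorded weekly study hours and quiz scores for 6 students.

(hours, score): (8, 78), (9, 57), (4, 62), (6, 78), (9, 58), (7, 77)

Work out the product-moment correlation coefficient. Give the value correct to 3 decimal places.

-0.242

n = 6, Σx = 43, Σy = 410, Σx² = 327, Σy² = 28554, Σxy = 2914
nΣxy − ΣxΣy = 17484 − 17630 = -146
nΣx² − (Σx)² = 1962 − 1849 = 113; nΣy² − (Σy)² = 171324 − 168100 = 3224
r = -146 / √(113 × 3224) = -146 / 603.5826 ≈ -0.242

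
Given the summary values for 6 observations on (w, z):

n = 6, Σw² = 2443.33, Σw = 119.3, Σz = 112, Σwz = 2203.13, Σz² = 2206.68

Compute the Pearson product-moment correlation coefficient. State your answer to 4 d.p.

r = (nΣwz − ΣwΣz) / √[(nΣw² − (Σw)²)(nΣz² − (Σz)²)]
Numerator: 6×2203.13 − 119.3×112 = -142.82
Denominator: √[(14659.98 − 14232.49)(13240.08 − 12544)] = √[427.49 × 696.08] = 545.4972
r = -142.82 / 545.4972 ≈ -0.2618

-0.2618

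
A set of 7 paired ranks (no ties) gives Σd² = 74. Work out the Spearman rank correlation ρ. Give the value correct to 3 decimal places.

ρ = 1 − 6Σd² / [n(n²−1)] = 1 − 6×74 / (7×48)
  = 1 − 444/336 = 1 − 1.3214 ≈ -0.321

-0.321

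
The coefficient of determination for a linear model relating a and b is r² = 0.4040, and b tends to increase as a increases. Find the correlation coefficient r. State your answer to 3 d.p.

|r| = √0.4040 = 0.636
The association is positive, so r = 0.636.

0.636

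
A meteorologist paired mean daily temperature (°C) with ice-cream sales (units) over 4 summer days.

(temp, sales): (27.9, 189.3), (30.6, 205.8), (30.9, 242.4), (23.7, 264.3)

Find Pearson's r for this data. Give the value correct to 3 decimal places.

n = 4, Σx = 113.1, Σy = 901.8, Σx² = 3231.27, Σy² = 206800.38, Σxy = 25333.02
nΣxy − ΣxΣy = 101332.08 − 101993.58 = -661.5
nΣx² − (Σx)² = 12925.08 − 12791.61 = 133.47; nΣy² − (Σy)² = 827201.52 − 813243.24 = 13958.28
r = -661.5 / √(133.47 × 13958.28) = -661.5 / 1364.9218 ≈ -0.485

-0.485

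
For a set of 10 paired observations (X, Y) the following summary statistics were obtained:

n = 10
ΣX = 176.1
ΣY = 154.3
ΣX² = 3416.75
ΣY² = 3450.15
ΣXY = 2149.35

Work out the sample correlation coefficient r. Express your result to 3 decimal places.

r = (nΣXY − ΣXΣY) / √[(nΣX² − (ΣX)²)(nΣY² − (ΣY)²)]
Numerator: 10×2149.35 − 176.1×154.3 = -5678.73
Denominator: √[(34167.5 − 31011.21)(34501.5 − 23808.49)] = √[3156.29 × 10693.01] = 5809.4957
r = -5678.73 / 5809.4957 ≈ -0.977

-0.977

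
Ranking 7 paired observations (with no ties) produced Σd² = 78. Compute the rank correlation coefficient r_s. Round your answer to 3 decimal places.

-0.393

ρ = 1 − 6Σd² / [n(n²−1)] = 1 − 6×78 / (7×48)
  = 1 − 468/336 = 1 − 1.3929 ≈ -0.393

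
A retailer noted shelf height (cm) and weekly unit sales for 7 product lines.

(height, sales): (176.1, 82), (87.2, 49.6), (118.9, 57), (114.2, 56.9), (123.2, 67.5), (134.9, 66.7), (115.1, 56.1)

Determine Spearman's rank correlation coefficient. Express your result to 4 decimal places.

Rank height: 7, 1, 4, 2, 5, 6, 3
Rank sales: 7, 1, 4, 3, 6, 5, 2
d = rank(height) − rank(sales): 0, 0, 0, -1, -1, 1, 1; Σd² = 4
ρ = 1 − 6Σd² / [n(n²−1)] = 1 − 6×4 / (7×48) = 1 − 24/336 ≈ 0.9286

0.9286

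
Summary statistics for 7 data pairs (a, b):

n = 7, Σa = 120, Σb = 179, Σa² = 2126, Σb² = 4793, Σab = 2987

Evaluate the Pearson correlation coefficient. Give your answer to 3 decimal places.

r = (nΣab − ΣaΣb) / √[(nΣa² − (Σa)²)(nΣb² − (Σb)²)]
Numerator: 7×2987 − 120×179 = -571
Denominator: √[(14882 − 14400)(33551 − 32041)] = √[482 × 1510] = 853.1237
r = -571 / 853.1237 ≈ -0.669

-0.669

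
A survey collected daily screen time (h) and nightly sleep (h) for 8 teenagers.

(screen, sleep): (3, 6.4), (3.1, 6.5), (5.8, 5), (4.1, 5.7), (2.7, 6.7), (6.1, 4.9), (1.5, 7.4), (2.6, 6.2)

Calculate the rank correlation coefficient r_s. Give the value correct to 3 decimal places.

Rank screen: 4, 5, 7, 6, 3, 8, 1, 2
Rank sleep: 5, 6, 2, 3, 7, 1, 8, 4
d = rank(screen) − rank(sleep): -1, -1, 5, 3, -4, 7, -7, -2; Σd² = 154
ρ = 1 − 6Σd² / [n(n²−1)] = 1 − 6×154 / (8×63) = 1 − 924/504 ≈ -0.833

-0.833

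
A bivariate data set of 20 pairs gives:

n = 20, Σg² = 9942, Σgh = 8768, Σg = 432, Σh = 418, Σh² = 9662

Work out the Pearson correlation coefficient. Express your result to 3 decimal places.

r = (nΣgh − ΣgΣh) / √[(nΣg² − (Σg)²)(nΣh² − (Σh)²)]
Numerator: 20×8768 − 432×418 = -5216
Denominator: √[(198840 − 186624)(193240 − 174724)] = √[12216 × 18516] = 15039.6628
r = -5216 / 15039.6628 ≈ -0.347

-0.347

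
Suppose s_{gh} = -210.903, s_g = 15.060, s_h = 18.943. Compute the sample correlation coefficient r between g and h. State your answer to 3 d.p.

-0.739

r = Cov(g,h) / (s_g · s_h) = -210.903 / (15.060 × 18.943)
  = -210.903 / 285.2816 ≈ -0.739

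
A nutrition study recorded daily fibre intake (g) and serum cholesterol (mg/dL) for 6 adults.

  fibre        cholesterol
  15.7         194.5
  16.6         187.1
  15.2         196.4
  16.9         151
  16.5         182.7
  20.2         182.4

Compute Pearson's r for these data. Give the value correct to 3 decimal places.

n = 6, Σx = 101.1, Σy = 1094.1, Σx² = 1718.99, Σy² = 200859.67, Σxy = 18395.72
nΣxy − ΣxΣy = 110374.32 − 110613.51 = -239.19
nΣx² − (Σx)² = 10313.94 − 10221.21 = 92.73; nΣy² − (Σy)² = 1205158.02 − 1197054.81 = 8103.21
r = -239.19 / √(92.73 × 8103.21) = -239.19 / 866.8395 ≈ -0.276

-0.276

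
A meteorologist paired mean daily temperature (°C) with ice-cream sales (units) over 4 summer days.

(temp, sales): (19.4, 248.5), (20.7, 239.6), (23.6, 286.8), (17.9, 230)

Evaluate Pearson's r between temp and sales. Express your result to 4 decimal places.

0.9191

n = 4, Σx = 81.6, Σy = 1004.9, Σx² = 1682.22, Σy² = 254314.65, Σxy = 20666.1
nΣxy − ΣxΣy = 82664.4 − 81999.84 = 664.56
nΣx² − (Σx)² = 6728.88 − 6658.56 = 70.32; nΣy² − (Σy)² = 1017258.6 − 1009824.01 = 7434.59
r = 664.56 / √(70.32 × 7434.59) = 664.56 / 723.0494 ≈ 0.9191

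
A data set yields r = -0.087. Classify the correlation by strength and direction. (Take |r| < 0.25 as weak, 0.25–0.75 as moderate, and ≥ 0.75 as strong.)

r = -0.087 < 0 so the relationship is negative.
|r| = 0.087, which falls in the weak range.

weak negative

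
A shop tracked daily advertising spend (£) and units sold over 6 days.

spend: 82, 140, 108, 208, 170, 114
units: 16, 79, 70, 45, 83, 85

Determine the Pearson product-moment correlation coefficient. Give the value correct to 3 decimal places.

0.209

n = 6, Σx = 822, Σy = 378, Σx² = 123148, Σy² = 27536, Σxy = 53092
nΣxy − ΣxΣy = 318552 − 310716 = 7836
nΣx² − (Σx)² = 738888 − 675684 = 63204; nΣy² − (Σy)² = 165216 − 142884 = 22332
r = 7836 / √(63204 × 22332) = 7836 / 37569.5585 ≈ 0.209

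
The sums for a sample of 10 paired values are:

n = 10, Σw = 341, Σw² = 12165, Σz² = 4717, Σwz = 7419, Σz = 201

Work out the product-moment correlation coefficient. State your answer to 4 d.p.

0.9370

r = (nΣwz − ΣwΣz) / √[(nΣw² − (Σw)²)(nΣz² − (Σz)²)]
Numerator: 10×7419 − 341×201 = 5649
Denominator: √[(121650 − 116281)(47170 − 40401)] = √[5369 × 6769] = 6028.4957
r = 5649 / 6028.4957 ≈ 0.9370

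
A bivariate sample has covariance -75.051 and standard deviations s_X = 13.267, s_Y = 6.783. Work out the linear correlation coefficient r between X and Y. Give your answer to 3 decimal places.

r = Cov(X,Y) / (s_X · s_Y) = -75.051 / (13.267 × 6.783)
  = -75.051 / 89.9901 ≈ -0.834

-0.834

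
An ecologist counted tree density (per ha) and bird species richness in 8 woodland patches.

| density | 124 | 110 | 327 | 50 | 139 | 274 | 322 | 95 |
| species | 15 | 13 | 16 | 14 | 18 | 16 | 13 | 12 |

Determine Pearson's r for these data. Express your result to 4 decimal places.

0.2342

n = 8, Σx = 1441, Σy = 117, Σx² = 344011, Σy² = 1739, Σxy = 21434
nΣxy − ΣxΣy = 171472 − 168597 = 2875
nΣx² − (Σx)² = 2752088 − 2076481 = 675607; nΣy² − (Σy)² = 13912 − 13689 = 223
r = 2875 / √(675607 × 223) = 2875 / 12274.3782 ≈ 0.2342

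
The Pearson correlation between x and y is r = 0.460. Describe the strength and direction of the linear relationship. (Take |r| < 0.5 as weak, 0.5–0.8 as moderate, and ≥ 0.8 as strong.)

r = 0.460 > 0 so the relationship is positive.
|r| = 0.460, which falls in the weak range.

weak positive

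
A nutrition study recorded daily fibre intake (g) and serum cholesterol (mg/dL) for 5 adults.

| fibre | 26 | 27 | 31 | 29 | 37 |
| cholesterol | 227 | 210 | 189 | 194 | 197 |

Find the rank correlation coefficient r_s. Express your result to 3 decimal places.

-0.700

Rank fibre: 1, 2, 4, 3, 5
Rank cholesterol: 5, 4, 1, 2, 3
d = rank(fibre) − rank(cholesterol): -4, -2, 3, 1, 2; Σd² = 34
ρ = 1 − 6Σd² / [n(n²−1)] = 1 − 6×34 / (5×24) = 1 − 204/120 ≈ -0.700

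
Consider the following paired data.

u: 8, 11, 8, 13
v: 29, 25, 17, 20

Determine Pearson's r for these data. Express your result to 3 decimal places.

n = 4, Σu = 40, Σv = 91, Σu² = 418, Σv² = 2155, Σuv = 903
nΣuv − ΣuΣv = 3612 − 3640 = -28
nΣu² − (Σu)² = 1672 − 1600 = 72; nΣv² − (Σv)² = 8620 − 8281 = 339
r = -28 / √(72 × 339) = -28 / 156.2306 ≈ -0.179

-0.179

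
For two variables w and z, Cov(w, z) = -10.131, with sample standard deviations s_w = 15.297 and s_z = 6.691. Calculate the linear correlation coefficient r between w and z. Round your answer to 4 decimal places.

-0.0990

r = Cov(w,z) / (s_w · s_z) = -10.131 / (15.297 × 6.691)
  = -10.131 / 102.3522 ≈ -0.0990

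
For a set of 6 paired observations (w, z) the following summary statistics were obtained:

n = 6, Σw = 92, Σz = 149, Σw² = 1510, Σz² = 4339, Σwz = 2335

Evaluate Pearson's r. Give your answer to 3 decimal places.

r = (nΣwz − ΣwΣz) / √[(nΣw² − (Σw)²)(nΣz² − (Σz)²)]
Numerator: 6×2335 − 92×149 = 302
Denominator: √[(9060 − 8464)(26034 − 22201)] = √[596 × 3833] = 1511.4457
r = 302 / 1511.4457 ≈ 0.200

0.200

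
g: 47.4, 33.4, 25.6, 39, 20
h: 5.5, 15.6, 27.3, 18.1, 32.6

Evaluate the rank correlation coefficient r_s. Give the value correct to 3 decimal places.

-0.900

Rank g: 5, 3, 2, 4, 1
Rank h: 1, 2, 4, 3, 5
d = rank(g) − rank(h): 4, 1, -2, 1, -4; Σd² = 38
ρ = 1 − 6Σd² / [n(n²−1)] = 1 − 6×38 / (5×24) = 1 − 228/120 ≈ -0.900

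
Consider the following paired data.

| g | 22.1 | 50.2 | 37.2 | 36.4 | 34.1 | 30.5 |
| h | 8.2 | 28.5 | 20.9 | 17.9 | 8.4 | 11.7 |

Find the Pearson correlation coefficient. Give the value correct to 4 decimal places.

0.8940

n = 6, Σg = 210.5, Σh = 95.6, Σg² = 7810.31, Σh² = 1844.16, Σgh = 3684.25
nΣgh − ΣgΣh = 22105.5 − 20123.8 = 1981.7
nΣg² − (Σg)² = 46861.86 − 44310.25 = 2551.61; nΣh² − (Σh)² = 11064.96 − 9139.36 = 1925.6
r = 1981.7 / √(2551.61 × 1925.6) = 1981.7 / 2216.6146 ≈ 0.8940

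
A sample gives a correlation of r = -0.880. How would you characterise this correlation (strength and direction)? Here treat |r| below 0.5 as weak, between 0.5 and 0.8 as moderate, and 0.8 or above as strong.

r = -0.880 < 0 so the relationship is negative.
|r| = 0.880, which falls in the strong range.

strong negative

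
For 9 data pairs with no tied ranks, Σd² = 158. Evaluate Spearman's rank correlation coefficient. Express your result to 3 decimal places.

-0.317

ρ = 1 − 6Σd² / [n(n²−1)] = 1 − 6×158 / (9×80)
  = 1 − 948/720 = 1 − 1.3167 ≈ -0.317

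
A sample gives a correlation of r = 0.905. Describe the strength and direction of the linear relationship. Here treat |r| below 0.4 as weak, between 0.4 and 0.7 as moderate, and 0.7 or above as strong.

r = 0.905 > 0 so the relationship is positive.
|r| = 0.905, which falls in the strong range.

strong positive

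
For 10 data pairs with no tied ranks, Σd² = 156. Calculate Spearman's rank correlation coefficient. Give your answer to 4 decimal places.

0.0545

ρ = 1 − 6Σd² / [n(n²−1)] = 1 − 6×156 / (10×99)
  = 1 − 936/990 = 1 − 0.94545 ≈ 0.0545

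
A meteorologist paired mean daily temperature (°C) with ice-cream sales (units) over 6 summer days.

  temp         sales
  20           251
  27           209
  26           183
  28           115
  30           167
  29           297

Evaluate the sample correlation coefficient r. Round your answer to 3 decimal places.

n = 6, Σx = 160, Σy = 1222, Σx² = 4330, Σy² = 269494, Σxy = 32264
nΣxy − ΣxΣy = 193584 − 195520 = -1936
nΣx² − (Σx)² = 25980 − 25600 = 380; nΣy² − (Σy)² = 1616964 − 1493284 = 123680
r = -1936 / √(380 × 123680) = -1936 / 6855.5379 ≈ -0.282

-0.282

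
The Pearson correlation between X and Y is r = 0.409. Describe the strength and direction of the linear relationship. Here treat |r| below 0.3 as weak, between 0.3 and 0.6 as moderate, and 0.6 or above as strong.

r = 0.409 > 0 so the relationship is positive.
|r| = 0.409, which falls in the moderate range.

moderate positive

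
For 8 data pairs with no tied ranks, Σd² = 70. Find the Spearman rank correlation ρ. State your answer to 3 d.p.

ρ = 1 − 6Σd² / [n(n²−1)] = 1 − 6×70 / (8×63)
  = 1 − 420/504 = 1 − 0.8333 ≈ 0.167

0.167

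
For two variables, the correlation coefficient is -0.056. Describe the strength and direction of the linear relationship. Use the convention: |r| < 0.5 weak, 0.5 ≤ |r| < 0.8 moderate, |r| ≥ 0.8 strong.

weak negative

r = -0.056 < 0 so the relationship is negative.
|r| = 0.056, which falls in the weak range.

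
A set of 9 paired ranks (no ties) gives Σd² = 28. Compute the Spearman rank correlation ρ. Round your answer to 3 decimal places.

ρ = 1 − 6Σd² / [n(n²−1)] = 1 − 6×28 / (9×80)
  = 1 − 168/720 = 1 − 0.2333 ≈ 0.767

0.767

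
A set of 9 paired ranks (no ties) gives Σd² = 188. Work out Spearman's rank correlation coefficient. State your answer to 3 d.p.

-0.567

ρ = 1 − 6Σd² / [n(n²−1)] = 1 − 6×188 / (9×80)
  = 1 − 1128/720 = 1 − 1.5667 ≈ -0.567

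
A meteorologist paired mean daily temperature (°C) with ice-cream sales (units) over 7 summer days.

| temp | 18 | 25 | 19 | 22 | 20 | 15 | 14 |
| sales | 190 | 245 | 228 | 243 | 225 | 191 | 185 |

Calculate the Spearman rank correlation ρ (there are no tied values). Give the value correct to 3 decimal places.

Rank temp: 3, 7, 4, 6, 5, 2, 1
Rank sales: 2, 7, 5, 6, 4, 3, 1
d = rank(temp) − rank(sales): 1, 0, -1, 0, 1, -1, 0; Σd² = 4
ρ = 1 − 6Σd² / [n(n²−1)] = 1 − 6×4 / (7×48) = 1 − 24/336 ≈ 0.929

0.929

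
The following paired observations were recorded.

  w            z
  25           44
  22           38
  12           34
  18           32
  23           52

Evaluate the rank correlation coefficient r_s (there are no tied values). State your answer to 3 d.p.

Rank w: 5, 3, 1, 2, 4
Rank z: 4, 3, 2, 1, 5
d = rank(w) − rank(z): 1, 0, -1, 1, -1; Σd² = 4
ρ = 1 − 6Σd² / [n(n²−1)] = 1 − 6×4 / (5×24) = 1 − 24/120 ≈ 0.800

0.800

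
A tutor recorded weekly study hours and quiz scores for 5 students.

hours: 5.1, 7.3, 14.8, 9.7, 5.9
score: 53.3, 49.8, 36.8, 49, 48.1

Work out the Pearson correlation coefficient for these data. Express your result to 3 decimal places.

-0.920

n = 5, Σx = 42.8, Σy = 237, Σx² = 427.24, Σy² = 11389.78, Σxy = 1939.1
nΣxy − ΣxΣy = 9695.5 − 10143.6 = -448.1
nΣx² − (Σx)² = 2136.2 − 1831.84 = 304.36; nΣy² − (Σy)² = 56948.9 − 56169 = 779.9
r = -448.1 / √(304.36 × 779.9) = -448.1 / 487.2067 ≈ -0.920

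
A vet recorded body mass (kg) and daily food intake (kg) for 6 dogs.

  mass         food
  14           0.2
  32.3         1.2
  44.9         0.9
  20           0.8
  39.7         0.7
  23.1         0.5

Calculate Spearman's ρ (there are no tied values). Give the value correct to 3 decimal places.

0.600

Rank mass: 1, 4, 6, 2, 5, 3
Rank food: 1, 6, 5, 4, 3, 2
d = rank(mass) − rank(food): 0, -2, 1, -2, 2, 1; Σd² = 14
ρ = 1 − 6Σd² / [n(n²−1)] = 1 − 6×14 / (6×35) = 1 − 84/210 ≈ 0.600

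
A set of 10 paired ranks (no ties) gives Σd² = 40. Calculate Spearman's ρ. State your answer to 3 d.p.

ρ = 1 − 6Σd² / [n(n²−1)] = 1 − 6×40 / (10×99)
  = 1 − 240/990 = 1 − 0.2424 ≈ 0.758

0.758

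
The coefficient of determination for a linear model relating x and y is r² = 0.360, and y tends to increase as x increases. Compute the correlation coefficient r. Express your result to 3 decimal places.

|r| = √0.360 = 0.600
The association is positive, so r = 0.600.

0.600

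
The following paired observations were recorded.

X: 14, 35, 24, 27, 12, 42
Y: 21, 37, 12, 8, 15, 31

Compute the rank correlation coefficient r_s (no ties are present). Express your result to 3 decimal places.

0.429

Rank X: 2, 5, 3, 4, 1, 6
Rank Y: 4, 6, 2, 1, 3, 5
d = rank(X) − rank(Y): -2, -1, 1, 3, -2, 1; Σd² = 20
ρ = 1 − 6Σd² / [n(n²−1)] = 1 − 6×20 / (6×35) = 1 − 120/210 ≈ 0.429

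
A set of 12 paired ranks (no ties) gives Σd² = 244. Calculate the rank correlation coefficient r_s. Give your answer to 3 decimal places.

0.147

ρ = 1 − 6Σd² / [n(n²−1)] = 1 − 6×244 / (12×143)
  = 1 − 1464/1716 = 1 − 0.8531 ≈ 0.147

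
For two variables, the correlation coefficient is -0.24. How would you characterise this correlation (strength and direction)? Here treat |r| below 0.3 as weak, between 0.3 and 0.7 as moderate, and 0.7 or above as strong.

weak negative

r = -0.24 < 0 so the relationship is negative.
|r| = 0.24, which falls in the weak range.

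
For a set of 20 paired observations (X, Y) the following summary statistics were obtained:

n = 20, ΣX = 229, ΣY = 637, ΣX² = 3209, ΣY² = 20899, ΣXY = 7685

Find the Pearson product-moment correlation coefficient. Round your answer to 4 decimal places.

0.6537

r = (nΣXY − ΣXΣY) / √[(nΣX² − (ΣX)²)(nΣY² − (ΣY)²)]
Numerator: 20×7685 − 229×637 = 7827
Denominator: √[(64180 − 52441)(417980 − 405769)] = √[11739 × 12211] = 11972.6743
r = 7827 / 11972.6743 ≈ 0.6537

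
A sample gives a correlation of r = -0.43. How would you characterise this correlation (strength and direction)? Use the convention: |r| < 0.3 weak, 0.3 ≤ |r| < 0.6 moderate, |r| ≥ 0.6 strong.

moderate negative

r = -0.43 < 0 so the relationship is negative.
|r| = 0.43, which falls in the moderate range.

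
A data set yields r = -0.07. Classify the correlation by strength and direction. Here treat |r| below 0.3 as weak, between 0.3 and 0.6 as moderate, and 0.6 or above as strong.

weak negative

r = -0.07 < 0 so the relationship is negative.
|r| = 0.07, which falls in the weak range.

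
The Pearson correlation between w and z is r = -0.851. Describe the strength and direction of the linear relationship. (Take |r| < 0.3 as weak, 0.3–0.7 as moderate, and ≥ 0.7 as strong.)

r = -0.851 < 0 so the relationship is negative.
|r| = 0.851, which falls in the strong range.

strong negative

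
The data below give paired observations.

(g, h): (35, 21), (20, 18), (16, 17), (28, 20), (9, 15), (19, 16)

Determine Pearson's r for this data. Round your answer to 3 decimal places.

n = 6, Σg = 127, Σh = 107, Σg² = 3107, Σh² = 1935, Σgh = 2366
nΣgh − ΣgΣh = 14196 − 13589 = 607
nΣg² − (Σg)² = 18642 − 16129 = 2513; nΣh² − (Σh)² = 11610 − 11449 = 161
r = 607 / √(2513 × 161) = 607 / 636.0763 ≈ 0.954

0.954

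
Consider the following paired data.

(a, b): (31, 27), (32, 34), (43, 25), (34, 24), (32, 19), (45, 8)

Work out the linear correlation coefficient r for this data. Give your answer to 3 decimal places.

-0.632

n = 6, Σa = 217, Σb = 137, Σa² = 8039, Σb² = 3511, Σab = 4784
nΣab − ΣaΣb = 28704 − 29729 = -1025
nΣa² − (Σa)² = 48234 − 47089 = 1145; nΣb² − (Σb)² = 21066 − 18769 = 2297
r = -1025 / √(1145 × 2297) = -1025 / 1621.7475 ≈ -0.632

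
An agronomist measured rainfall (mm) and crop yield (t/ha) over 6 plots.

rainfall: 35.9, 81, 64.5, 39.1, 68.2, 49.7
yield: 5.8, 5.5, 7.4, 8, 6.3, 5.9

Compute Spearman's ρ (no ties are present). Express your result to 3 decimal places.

-0.257

Rank rainfall: 1, 6, 4, 2, 5, 3
Rank yield: 2, 1, 5, 6, 4, 3
d = rank(rainfall) − rank(yield): -1, 5, -1, -4, 1, 0; Σd² = 44
ρ = 1 − 6Σd² / [n(n²−1)] = 1 − 6×44 / (6×35) = 1 − 264/210 ≈ -0.257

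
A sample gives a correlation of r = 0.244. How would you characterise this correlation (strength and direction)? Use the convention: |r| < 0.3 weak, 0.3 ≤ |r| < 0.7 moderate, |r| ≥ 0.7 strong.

weak positive

r = 0.244 > 0 so the relationship is positive.
|r| = 0.244, which falls in the weak range.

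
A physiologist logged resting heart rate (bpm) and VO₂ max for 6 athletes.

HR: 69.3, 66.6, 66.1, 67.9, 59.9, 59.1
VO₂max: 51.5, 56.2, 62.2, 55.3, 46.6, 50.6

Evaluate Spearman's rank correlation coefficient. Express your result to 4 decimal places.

Rank HR: 6, 4, 3, 5, 2, 1
Rank VO₂max: 3, 5, 6, 4, 1, 2
d = rank(HR) − rank(VO₂max): 3, -1, -3, 1, 1, -1; Σd² = 22
ρ = 1 − 6Σd² / [n(n²−1)] = 1 − 6×22 / (6×35) = 1 − 132/210 ≈ 0.3714

0.3714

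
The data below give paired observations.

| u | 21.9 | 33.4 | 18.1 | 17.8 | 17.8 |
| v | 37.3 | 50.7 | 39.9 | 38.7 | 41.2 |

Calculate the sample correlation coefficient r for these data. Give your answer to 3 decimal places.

n = 5, Σu = 109, Σv = 207.8, Σu² = 2556.46, Σv² = 8748.92, Σuv = 4654.66
nΣuv − ΣuΣv = 23273.3 − 22650.2 = 623.1
nΣu² − (Σu)² = 12782.3 − 11881 = 901.3; nΣv² − (Σv)² = 43744.6 − 43180.84 = 563.76
r = 623.1 / √(901.3 × 563.76) = 623.1 / 712.8232 ≈ 0.874

0.874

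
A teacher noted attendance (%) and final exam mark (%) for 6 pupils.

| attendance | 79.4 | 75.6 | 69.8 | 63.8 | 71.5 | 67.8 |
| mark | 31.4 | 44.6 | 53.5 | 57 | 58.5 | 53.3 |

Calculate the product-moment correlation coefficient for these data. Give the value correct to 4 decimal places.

-0.8516

n = 6, Σx = 427.9, Σy = 298.3, Σx² = 30671.29, Σy² = 15349.51, Σxy = 21032.31
nΣxy − ΣxΣy = 126193.86 − 127642.57 = -1448.71
nΣx² − (Σx)² = 184027.74 − 183098.41 = 929.33; nΣy² − (Σy)² = 92097.06 − 88982.89 = 3114.17
r = -1448.71 / √(929.33 × 3114.17) = -1448.71 / 1701.2030 ≈ -0.8516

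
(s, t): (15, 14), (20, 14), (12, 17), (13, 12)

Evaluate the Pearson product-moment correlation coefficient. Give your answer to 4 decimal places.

n = 4, Σs = 60, Σt = 57, Σs² = 938, Σt² = 825, Σst = 850
nΣst − ΣsΣt = 3400 − 3420 = -20
nΣs² − (Σs)² = 3752 − 3600 = 152; nΣt² − (Σt)² = 3300 − 3249 = 51
r = -20 / √(152 × 51) = -20 / 88.0454 ≈ -0.2272

-0.2272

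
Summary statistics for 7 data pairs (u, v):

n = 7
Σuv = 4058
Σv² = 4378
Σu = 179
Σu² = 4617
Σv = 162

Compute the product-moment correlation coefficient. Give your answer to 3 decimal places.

-0.535

r = (nΣuv − ΣuΣv) / √[(nΣu² − (Σu)²)(nΣv² − (Σv)²)]
Numerator: 7×4058 − 179×162 = -592
Denominator: √[(32319 − 32041)(30646 − 26244)] = √[278 × 4402] = 1106.2351
r = -592 / 1106.2351 ≈ -0.535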